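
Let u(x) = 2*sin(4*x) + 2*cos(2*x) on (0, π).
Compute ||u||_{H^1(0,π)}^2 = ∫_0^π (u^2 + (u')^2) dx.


||u||_{H^1(0,π)}^2 = 44*π

u'(x) = -4*sin(2*x) + 8*cos(4*x).
Expand u² and (u')² and integrate term by term on (0, π), using: for integers n ≥ 1, ∫_0^π sin²(nx) dx = ∫_0^π cos²(nx) dx = π/2; for n ≠ n', ∫_0^π sin(nx)sin(n'x) dx = ∫_0^π cos(nx)cos(n'x) dx = 0; and by product-to-sum, ∫_0^π sin(nx)cos(n'x) dx = ½∫_0^π [sin((n+n')x) + sin((n−n')x)] dx, which is 0 when n+n' is even and 2n/(n²−n'²) when n+n' is odd (it need not vanish on (0, π)).
  u² squared terms: (2)²·∫cos(2x)² dx = 4·π/2 = 2*π;  (2)²·∫sin(4x)² dx = 4·π/2 = 2*π.
  u² cross terms: 2·(2)·(2)·∫cos(2x)·sin(4x) dx = 8·(0) = 0.
  So ∫_0^π u² dx = 2*π + 2*π + 0 = 4*π.
  (u')² squared terms: (-4)²·∫sin(2x)² dx = 16·π/2 = 8*π;  (8)²·∫cos(4x)² dx = 64·π/2 = 32*π.
  (u')² cross terms: 2·(-4)·(8)·∫sin(2x)·cos(4x) dx = -64·(0) = 0.
  So ∫_0^π (u')² dx = 8*π + 32*π + 0 = 40*π.
||u||_{H^1}^2 = (4*π) + (40*π) = 44*π.


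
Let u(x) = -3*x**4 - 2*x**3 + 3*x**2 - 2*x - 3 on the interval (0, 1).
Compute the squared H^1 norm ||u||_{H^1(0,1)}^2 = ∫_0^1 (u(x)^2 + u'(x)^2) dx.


||u||_{H^1}^2 = 9829/210

The H^1 norm (squared) on an interval (0, L) is
  ||u||_{H^1}^2 = ∫_0^L u(x)^2 dx + ∫_0^L u'(x)^2 dx.
Compute u'(x) = -12*x**3 - 6*x**2 + 6*x - 2.
Then u(x)^2 = 9*x**8 + 12*x**7 - 14*x**6 + 35*x**4 - 14*x**2 + 12*x + 9 and u'(x)^2 = 144*x**6 + 144*x**5 - 108*x**4 - 24*x**3 + 60*x**2 - 24*x + 4.
Integrate each monomial from 0 to 1 using ∫_0^1 c·x^n dx = c·1^(n+1)/(n+1):
  ∫_0^1 u(x)^2 dx = ∫_0^1 (9*x^8 + 12*x^7 - 14*x^6 + 35*x^4 - 14*x^2 + 12*x + 9) dx. Term by term:
    ∫_0^1 9*x^8 dx = 1;  ∫_0^1 12*x^7 dx = 3/2;  ∫_0^1 -14*x^6 dx = -2;
    ∫_0^1 35*x^4 dx = 7;  ∫_0^1 -14*x^2 dx = -14/3;  ∫_0^1 12*x dx = 6;
    ∫_0^1 9 dx = 9.
  Sum: 1 + 3/2 − 2 + 7 − 14/3 + 6 + 9 = 107/6.
  ∫_0^1 u'(x)^2 dx = ∫_0^1 (144*x^6 + 144*x^5 - 108*x^4 - 24*x^3 + 60*x^2 - 24*x + 4) dx. Term by term:
    ∫_0^1 144*x^6 dx = 144/7;  ∫_0^1 144*x^5 dx = 24;  ∫_0^1 -108*x^4 dx = -108/5;
    ∫_0^1 -24*x^3 dx = -6;  ∫_0^1 60*x^2 dx = 20;  ∫_0^1 -24*x dx = -12;
    ∫_0^1 4 dx = 4.
  Sum: 144/7 + 24 − 108/5 − 6 + 20 − 12 + 4 = 1014/35.
Adding: ||u||_{H^1}^2 = 107/6 + 1014/35 = 9829/210.


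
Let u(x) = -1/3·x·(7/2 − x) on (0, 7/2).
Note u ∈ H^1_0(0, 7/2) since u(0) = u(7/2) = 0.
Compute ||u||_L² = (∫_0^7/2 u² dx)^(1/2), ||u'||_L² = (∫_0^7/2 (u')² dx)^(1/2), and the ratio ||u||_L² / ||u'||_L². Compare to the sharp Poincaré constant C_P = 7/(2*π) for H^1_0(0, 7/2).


||u||_L² / ||u'||_L² = 7*sqrt(10)/20 < C_P = 7/(2*π).

u(x) = -1/3·x·(7/2 − x), so u'(x) = 2*x/3 - 7/6.
u(x) = -1/3·x·(7/2 − x) vanishes at x = 0 and x = 7/2, so u ∈ H^1_0(0, 7/2). Differentiate via the product rule and integrate the resulting polynomials term by term.
  ∫_0^7/2 u² dx = ∫_0^7/2 (x^4/9 - 7*x^3/9 + 49*x^2/36) dx. Term by term:
    ∫_0^7/2 x^4/9 dx = 16807/1440;  ∫_0^7/2 -7*x^3/9 dx = -16807/576;  ∫_0^7/2 49*x^2/36 dx = 16807/864.
  Sum: 16807/1440 − 16807/576 + 16807/864 = 16807/8640.
  ∫_0^7/2 (u')² dx = ∫_0^7/2 (4*x^2/9 - 14*x/9 + 49/36) dx. Term by term:
    ∫_0^7/2 4*x^2/9 dx = 343/54;  ∫_0^7/2 -14*x/9 dx = -343/36;  ∫_0^7/2 49/36 dx = 343/72.
  Sum: 343/54 − 343/36 + 343/72 = 343/216.
∫_0^7/2 u² dx = 16807/8640, so ||u||_L² = 49*sqrt(105)/360.
∫_0^7/2 (u')² dx = 343/216, so ||u'||_L² = 7*sqrt(42)/36.
Ratio ||u||_L² / ||u'||_L² = 7*sqrt(10)/20.
Sharp Poincaré constant on H^1_0(0, 7/2) is C_P = L/π = 7/(2*π), achieved by sin(2*π/7·x).
A polynomial bump cannot attain the sharp Poincaré constant (only the first sine eigenfunction does), so the ratio is strictly less than C_P, consistent with ||u||_L² ≤ C_P ||u'||_L².


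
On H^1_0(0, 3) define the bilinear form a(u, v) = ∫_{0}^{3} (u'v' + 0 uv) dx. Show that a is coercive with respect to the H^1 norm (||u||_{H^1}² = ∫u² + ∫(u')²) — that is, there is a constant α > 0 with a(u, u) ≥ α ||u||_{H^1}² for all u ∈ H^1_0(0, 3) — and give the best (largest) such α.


α = π^2/(9 + π^2)

Coercivity of a(·,·) on H^1_0(0, 3) means a(u, u) ≥ α ||u||_{H^1}² for every u ∈ H^1_0.
The interval has length L = 3, and Poincaré/coercivity depend only on L. Here a(u, u) = ∫(u')² + (0)·∫u².
Here c = 0, so a(u,u) = ∫(u')² alone. The condition a(u,u) ≥ α||u||_{H^1}² reads (1−α)∫(u')² ≥ (α−c)∫u². Any admissible α is ≤ 1 (rapidly oscillating u have ∫u²/∫(u')² → 0), and α = 1 would force 0 ≥ (1−c)∫u², impossible since c < 1; so 1−α > 0. By the sharp Poincaré inequality on H^1_0 of an interval of length L, ∫(u')² ≥ (π/L)²∫u² with equality for the first sine mode sin(π(x−x₀)/L) (x₀ the left endpoint), so the inequality holds for all u iff (1−α)(π/L)² ≥ α − c, i.e. α ≤ ((π/L)² + c)/((π/L)² + 1) = (1 + c(L/π)²)/(1 + (L/π)²). (Direct route, valid since c ≤ 0: Poincaré gives c∫u² ≥ c(L/π)²∫(u')², so a(u,u) ≥ (1 + c(L/π)²)∫(u')², while ||u||_{H^1}² ≤ (1 + (L/π)²)∫(u')²; dividing yields the same α.) With (π/L)² = π^2/9 and c = 0, the largest admissible constant is α = ((π/L)² + c)/((π/L)² + 1).
Simplifying, α = π^2/(9 + π^2).


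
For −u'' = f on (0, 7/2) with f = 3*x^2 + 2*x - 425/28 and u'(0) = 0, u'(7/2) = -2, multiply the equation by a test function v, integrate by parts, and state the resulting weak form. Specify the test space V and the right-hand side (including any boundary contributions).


V = H^1(0, 7/2) (v unrestricted at boundary; u is determined up to an additive constant); weak form: ∫_0^7/2 u'v' dx = ∫_0^7/2 (3*x^2 + 2*x - 425/28) v dx − 2·v(7/2) for all v ∈ V.

Multiply both sides by a test function v and integrate from 0 to 7/2:
  ∫_0^7/2 −u''(x) v(x) dx = ∫_0^7/2 f(x) v(x) dx.
Integrate the LHS by parts once:
  ∫_0^7/2 −u'' v dx = −[u'(x) v(x)]_0^7/2 + ∫_0^7/2 u'(x) v'(x) dx.
Thus ∫_0^7/2 u'(x) v'(x) dx = ∫_0^7/2 f(x) v(x) dx + [u'(x) v(x)]_0^7/2.
Choose V so that boundary terms are either known or forced to vanish.
u has inhomogeneous Neumann u'(0) = 0, u'(7/2) = -2. [u' v]_0^7/2 = (-2)·v(7/2) − (0)·v(0) = − 2·v(7/2). Take V = H^1(0, 7/2); boundary term becomes part of RHS.
Weak formulation: find u (satisfying any essential BC) such that ∫_0^7/2 u'(x) v'(x) dx = ∫_0^7/2 f v dx − 2·v(7/2) for all v ∈ V (Neumann data are natural BCs: they enter the RHS as boundary terms).
Substituting f(x) = 3*x^2 + 2*x - 425/28, the right-hand side is ∫_0^7/2 (3*x^2 + 2*x - 425/28) v dx − 2·v(7/2).
Compatibility check (pure Neumann): taking v ≡ 1 ∈ V gives 0 = ∫_0^7/2 f dx + (-2) − (0), i.e. ∫_0^7/2 f dx must equal u'(0) − u'(7/2) = 2. Indeed ∫_0^7/2 (3*x^2 + 2*x - 425/28) dx = 2, so the data are compatible. The solution is then unique only up to an additive constant (fix it e.g. by requiring ∫_0^7/2 u dx = 0).


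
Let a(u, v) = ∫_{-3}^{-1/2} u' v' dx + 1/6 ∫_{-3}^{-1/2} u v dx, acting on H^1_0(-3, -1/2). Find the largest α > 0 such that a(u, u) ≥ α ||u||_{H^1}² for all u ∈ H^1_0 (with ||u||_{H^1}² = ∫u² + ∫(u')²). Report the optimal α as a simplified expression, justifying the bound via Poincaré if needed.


α = (25 + 24*π^2)/(6*(25 + 4*π^2))

Coercivity of a(·,·) on H^1_0(-3, -1/2) means a(u, u) ≥ α ||u||_{H^1}² for every u ∈ H^1_0.
The interval has length L = 5/2, and Poincaré/coercivity depend only on L. Here a(u, u) = ∫(u')² + (1/6)·∫u².
Here 0 < c = 1/6 < 1. The condition a(u,u) ≥ α||u||_{H^1}² reads (1−α)∫(u')² ≥ (α−c)∫u². Any admissible α is ≤ 1 (rapidly oscillating u have ∫u²/∫(u')² → 0), and α = 1 would force 0 ≥ (1−c)∫u², impossible since c < 1; so 1−α > 0. By the sharp Poincaré inequality on H^1_0 of an interval of length L, ∫(u')² ≥ (π/L)²∫u² with equality for the first sine mode sin(π(x−x₀)/L) (x₀ the left endpoint), so the inequality holds for all u iff (1−α)(π/L)² ≥ α − c, i.e. α ≤ ((π/L)² + c)/((π/L)² + 1) = (1 + c(L/π)²)/(1 + (L/π)²). With (π/L)² = 4*π^2/25 and c = 1/6, the largest admissible constant is α = ((π/L)² + c)/((π/L)² + 1).
Simplifying, α = (25 + 24*π^2)/(6*(25 + 4*π^2)).


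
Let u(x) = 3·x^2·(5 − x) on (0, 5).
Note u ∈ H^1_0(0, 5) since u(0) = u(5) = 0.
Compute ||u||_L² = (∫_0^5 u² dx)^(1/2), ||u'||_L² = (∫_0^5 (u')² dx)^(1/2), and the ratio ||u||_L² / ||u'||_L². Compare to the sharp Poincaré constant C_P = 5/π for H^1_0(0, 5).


||u||_L² / ||u'||_L² = 5*sqrt(14)/14 < C_P = 5/π.

u(x) = 3·x^2·(5 − x), so u'(x) = 3*x*(10 - 3*x).
u(x) = 3·x^2·(5 − x) vanishes at x = 0 and x = 5, so u ∈ H^1_0(0, 5). Differentiate via the product rule and integrate the resulting polynomials term by term.
  ∫_0^5 u² dx = ∫_0^5 (9*x^6 - 90*x^5 + 225*x^4) dx. Term by term:
    ∫_0^5 9*x^6 dx = 703125/7;  ∫_0^5 -90*x^5 dx = -234375;  ∫_0^5 225*x^4 dx = 140625.
  Sum: 703125/7 − 234375 + 140625 = 46875/7.
  ∫_0^5 (u')² dx = ∫_0^5 (81*x^4 - 540*x^3 + 900*x^2) dx. Term by term:
    ∫_0^5 81*x^4 dx = 50625;  ∫_0^5 -540*x^3 dx = -84375;  ∫_0^5 900*x^2 dx = 37500.
  Sum: 50625 − 84375 + 37500 = 3750.
∫_0^5 u² dx = 46875/7, so ||u||_L² = 125*sqrt(21)/7.
∫_0^5 (u')² dx = 3750, so ||u'||_L² = 25*sqrt(6).
Ratio ||u||_L² / ||u'||_L² = 5*sqrt(14)/14.
Sharp Poincaré constant on H^1_0(0, 5) is C_P = L/π = 5/π, achieved by sin(π/5·x).
A polynomial bump cannot attain the sharp Poincaré constant (only the first sine eigenfunction does), so the ratio is strictly less than C_P, consistent with ||u||_L² ≤ C_P ||u'||_L².


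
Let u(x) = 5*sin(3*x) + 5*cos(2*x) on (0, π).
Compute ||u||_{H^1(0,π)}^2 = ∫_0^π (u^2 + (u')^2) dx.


||u||_{H^1(0,π)}^2 = 300 + 375*π/2

u'(x) = -10*sin(2*x) + 15*cos(3*x).
Expand u² and (u')² and integrate term by term on (0, π), using: for integers n ≥ 1, ∫_0^π sin²(nx) dx = ∫_0^π cos²(nx) dx = π/2; for n ≠ n', ∫_0^π sin(nx)sin(n'x) dx = ∫_0^π cos(nx)cos(n'x) dx = 0; and by product-to-sum, ∫_0^π sin(nx)cos(n'x) dx = ½∫_0^π [sin((n+n')x) + sin((n−n')x)] dx, which is 0 when n+n' is even and 2n/(n²−n'²) when n+n' is odd (it need not vanish on (0, π)).
  u² squared terms: (5)²·∫cos(2x)² dx = 25·π/2 = 25*π/2;  (5)²·∫sin(3x)² dx = 25·π/2 = 25*π/2.
  u² cross terms: 2·(5)·(5)·∫cos(2x)·sin(3x) dx = 50·(6/5) = 60.
  So ∫_0^π u² dx = 25*π/2 + 25*π/2 + 60 = 60 + 25*π.
  (u')² squared terms: (-10)²·∫sin(2x)² dx = 100·π/2 = 50*π;  (15)²·∫cos(3x)² dx = 225·π/2 = 225*π/2.
  (u')² cross terms: 2·(-10)·(15)·∫sin(2x)·cos(3x) dx = -300·(-4/5) = 240.
  So ∫_0^π (u')² dx = 50*π + 225*π/2 + 240 = 240 + 325*π/2.
||u||_{H^1}^2 = (60 + 25*π) + (240 + 325*π/2) = 300 + 375*π/2.


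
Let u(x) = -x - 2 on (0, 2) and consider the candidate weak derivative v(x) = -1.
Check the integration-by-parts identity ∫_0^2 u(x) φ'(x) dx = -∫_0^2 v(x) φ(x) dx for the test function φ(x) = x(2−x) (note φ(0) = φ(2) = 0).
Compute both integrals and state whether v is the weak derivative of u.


LHS = 4/3, RHS = 4/3. Yes, v = u' weakly.

u(x) = -x - 2, classical derivative u'(x) = -1.
φ(x) = x(2−x), so φ'(x) = 2 - 2*x.
Note φ(0) = φ(2) = 0, so the boundary term u·φ vanishes.
LHS = ∫_0^2 u(x) φ'(x) dx = ∫_0^2 (2*x^2 + 2*x - 4) dx. Term by term:
  ∫_0^2 2*x^2 dx = 16/3;  ∫_0^2 2*x dx = 4;  ∫_0^2 -4 dx = -8.
Sum: 16/3 + 4 − 8 = 4/3.
So LHS = 4/3.
∫_0^2 v(x) φ(x) dx = ∫_0^2 (x^2 - 2*x) dx. Term by term:
  ∫_0^2 x^2 dx = 8/3;  ∫_0^2 -2*x dx = -4.
Sum: 8/3 − 4 = -4/3.
So RHS = -∫_0^2 v(x) φ(x) dx = 4/3.
LHS = RHS, so the identity holds for this test φ.
Moreover u is smooth here and v(x) = u'(x) = -1 pointwise, so the identity holds for every test function. Hence v is the weak derivative of u.


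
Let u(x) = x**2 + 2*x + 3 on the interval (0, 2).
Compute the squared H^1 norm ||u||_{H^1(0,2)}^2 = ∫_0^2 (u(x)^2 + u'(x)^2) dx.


||u||_{H^1}^2 = 1886/15

The H^1 norm (squared) on an interval (0, L) is
  ||u||_{H^1}^2 = ∫_0^L u(x)^2 dx + ∫_0^L u'(x)^2 dx.
Compute u'(x) = 2*x + 2.
Then u(x)^2 = x**4 + 4*x**3 + 10*x**2 + 12*x + 9 and u'(x)^2 = 4*x**2 + 8*x + 4.
Integrate each monomial from 0 to 2 using ∫_0^2 c·x^n dx = c·2^(n+1)/(n+1):
  ∫_0^2 u(x)^2 dx = ∫_0^2 (x^4 + 4*x^3 + 10*x^2 + 12*x + 9) dx. Term by term:
    ∫_0^2 x^4 dx = 32/5;  ∫_0^2 4*x^3 dx = 16;  ∫_0^2 10*x^2 dx = 80/3;
    ∫_0^2 12*x dx = 24;  ∫_0^2 9 dx = 18.
  Sum: 32/5 + 16 + 80/3 + 24 + 18 = 1366/15.
  ∫_0^2 u'(x)^2 dx = ∫_0^2 (4*x^2 + 8*x + 4) dx. Term by term:
    ∫_0^2 4*x^2 dx = 32/3;  ∫_0^2 8*x dx = 16;  ∫_0^2 4 dx = 8.
  Sum: 32/3 + 16 + 8 = 104/3.
Adding: ||u||_{H^1}^2 = 1366/15 + 104/3 = 1886/15.


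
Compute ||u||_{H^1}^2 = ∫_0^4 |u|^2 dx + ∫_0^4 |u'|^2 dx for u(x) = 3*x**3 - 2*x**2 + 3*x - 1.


||u||_{H^1}^2 = 3126712/105

The H^1 norm (squared) on an interval (0, L) is
  ||u||_{H^1}^2 = ∫_0^L u(x)^2 dx + ∫_0^L u'(x)^2 dx.
Compute u'(x) = 9*x**2 - 4*x + 3.
Then u(x)^2 = 9*x**6 - 12*x**5 + 22*x**4 - 18*x**3 + 13*x**2 - 6*x + 1 and u'(x)^2 = 81*x**4 - 72*x**3 + 70*x**2 - 24*x + 9.
Integrate each monomial from 0 to 4 using ∫_0^4 c·x^n dx = c·4^(n+1)/(n+1):
  ∫_0^4 u(x)^2 dx = ∫_0^4 (9*x^6 - 12*x^5 + 22*x^4 - 18*x^3 + 13*x^2 - 6*x + 1) dx. Term by term:
    ∫_0^4 9*x^6 dx = 147456/7;  ∫_0^4 -12*x^5 dx = -8192;  ∫_0^4 22*x^4 dx = 22528/5;
    ∫_0^4 -18*x^3 dx = -1152;  ∫_0^4 13*x^2 dx = 832/3;  ∫_0^4 -6*x dx = -48;
    ∫_0^4 1 dx = 4.
  Sum: 147456/7 − 8192 + 22528/5 − 1152 + 832/3 − 48 + 4 = 1728308/105.
  ∫_0^4 u'(x)^2 dx = ∫_0^4 (81*x^4 - 72*x^3 + 70*x^2 - 24*x + 9) dx. Term by term:
    ∫_0^4 81*x^4 dx = 82944/5;  ∫_0^4 -72*x^3 dx = -4608;  ∫_0^4 70*x^2 dx = 4480/3;
    ∫_0^4 -24*x dx = -192;  ∫_0^4 9 dx = 36.
  Sum: 82944/5 − 4608 + 4480/3 − 192 + 36 = 199772/15.
Adding: ||u||_{H^1}^2 = 1728308/105 + 199772/15 = 3126712/105.


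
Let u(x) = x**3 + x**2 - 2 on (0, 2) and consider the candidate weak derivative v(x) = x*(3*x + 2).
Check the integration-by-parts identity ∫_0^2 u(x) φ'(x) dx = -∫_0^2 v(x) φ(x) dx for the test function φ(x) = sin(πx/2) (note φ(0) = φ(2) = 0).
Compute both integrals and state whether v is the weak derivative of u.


LHS = -32/π + 96/π^3, RHS = -32/π + 96/π^3. Yes, v = u' weakly.

u(x) = x**3 + x**2 - 2, classical derivative u'(x) = 3*x**2 + 2*x.
φ(x) = sin(πx/2), so φ'(x) = π*cos(π*x/2)/2.
Note φ(0) = φ(2) = 0, so the boundary term u·φ vanishes.
LHS = ∫_0^2 u(x) φ'(x) dx = ∫_0^2 (π*x^3*cos(π*x/2)/2 + π*x^2*cos(π*x/2)/2 - π*cos(π*x/2)) dx. Term by term:
  ∫_0^2 -π*cos(π*x/2) dx = 0;  ∫_0^2 π*x^2*cos(π*x/2)/2 dx = -8/π;  ∫_0^2 π*x^3*cos(π*x/2)/2 dx = -24/π + 96/π^3.
Sum: 0 − 8/π + -24/π + 96/π^3 = -32/π + 96/π^3.
So LHS = -32/π + 96/π^3.
∫_0^2 v(x) φ(x) dx = ∫_0^2 (3*x^2*sin(π*x/2) + 2*x*sin(π*x/2)) dx. Term by term:
  ∫_0^2 2*x*sin(π*x/2) dx = 8/π;  ∫_0^2 3*x^2*sin(π*x/2) dx = -96/π^3 + 24/π.
Sum: 8/π + -96/π^3 + 24/π = -96/π^3 + 32/π.
So RHS = -∫_0^2 v(x) φ(x) dx = -32/π + 96/π^3.
LHS = RHS, so the identity holds for this test φ.
Moreover u is smooth here and v(x) = u'(x) = 3*x**2 + 2*x pointwise, so the identity holds for every test function. Hence v is the weak derivative of u.


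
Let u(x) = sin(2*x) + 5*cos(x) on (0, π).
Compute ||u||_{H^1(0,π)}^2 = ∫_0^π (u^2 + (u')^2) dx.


||u||_{H^1(0,π)}^2 = 80/3 + 55*π/2

u'(x) = -5*sin(x) + 2*cos(2*x).
Expand u² and (u')² and integrate term by term on (0, π), using: for integers n ≥ 1, ∫_0^π sin²(nx) dx = ∫_0^π cos²(nx) dx = π/2; for n ≠ n', ∫_0^π sin(nx)sin(n'x) dx = ∫_0^π cos(nx)cos(n'x) dx = 0; and by product-to-sum, ∫_0^π sin(nx)cos(n'x) dx = ½∫_0^π [sin((n+n')x) + sin((n−n')x)] dx, which is 0 when n+n' is even and 2n/(n²−n'²) when n+n' is odd (it need not vanish on (0, π)).
  u² squared terms: (5)²·∫cos(x)² dx = 25·π/2 = 25*π/2;  (1)²·∫sin(2x)² dx = 1·π/2 = π/2.
  u² cross terms: 2·(5)·(1)·∫cos(x)·sin(2x) dx = 10·(4/3) = 40/3.
  So ∫_0^π u² dx = 25*π/2 + π/2 + 40/3 = 40/3 + 13*π.
  (u')² squared terms: (-5)²·∫sin(x)² dx = 25·π/2 = 25*π/2;  (2)²·∫cos(2x)² dx = 4·π/2 = 2*π.
  (u')² cross terms: 2·(-5)·(2)·∫sin(x)·cos(2x) dx = -20·(-2/3) = 40/3.
  So ∫_0^π (u')² dx = 25*π/2 + 2*π + 40/3 = 40/3 + 29*π/2.
||u||_{H^1}^2 = (40/3 + 13*π) + (40/3 + 29*π/2) = 80/3 + 55*π/2.


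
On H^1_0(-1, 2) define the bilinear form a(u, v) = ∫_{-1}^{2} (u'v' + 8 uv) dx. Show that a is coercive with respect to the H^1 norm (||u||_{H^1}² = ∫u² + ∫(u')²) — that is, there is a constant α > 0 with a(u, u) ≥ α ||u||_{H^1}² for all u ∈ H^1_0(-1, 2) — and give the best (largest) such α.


α = 1

Coercivity of a(·,·) on H^1_0(-1, 2) means a(u, u) ≥ α ||u||_{H^1}² for every u ∈ H^1_0.
The interval has length L = 3, and Poincaré/coercivity depend only on L. Here a(u, u) = ∫(u')² + (8)·∫u².
Here c = 8 ≥ 1, so a(u,u) = ∫(u')² + c∫u² ≥ ∫(u')² + ∫u² = ||u||_{H^1}², i.e. α = 1 works. No larger α is possible: a(u,u) ≥ α||u||_{H^1}² means (1−α)∫(u')² ≥ (α−c)∫u², and for the modes u_n = sin(nπ(x−x₀)/L) (x₀ the left endpoint) one has ∫u_n²/∫(u_n')² = (L/(nπ))² → 0, so a(u_n,u_n)/||u_n||_{H^1}² → 1. Hence the optimal constant is α = 1.
Therefore α = 1.


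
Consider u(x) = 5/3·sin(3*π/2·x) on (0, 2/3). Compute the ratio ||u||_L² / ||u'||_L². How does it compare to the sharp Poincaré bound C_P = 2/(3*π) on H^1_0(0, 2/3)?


||u||_L² / ||u'||_L² = 2/(3*π) = C_P.

u(x) = 5/3·sin(3*π/2·x), so u'(x) = 5*π*cos(3*π*x/2)/2.
Writing u(x) = A·sin(kπx/L) with A = 5/3 and k = 1, use ∫_0^L sin²(kπx/L) dx = L/2 and ∫_0^L cos²(kπx/L) dx = L/2.
u² = 25/9·sin²(3*π/2·x) and (u')² = 25*π^2/4·cos²(3*π/2·x), and each of sin², cos² integrates to L/2 = 1/3 over (0, 2/3).
∫_0^2/3 u² dx = 25/27, so ||u||_L² = 5*sqrt(3)/9.
∫_0^2/3 (u')² dx = 25*π^2/12, so ||u'||_L² = 5*sqrt(3)*π/6.
Ratio ||u||_L² / ||u'||_L² = 2/(3*π).
Sharp Poincaré constant on H^1_0(0, 2/3) is C_P = L/π = 2/(3*π), achieved by sin(3*π/2·x).
This is the k = 1 eigenfunction (up to amplitude), so the ratio equals the sharp Poincaré constant exactly.


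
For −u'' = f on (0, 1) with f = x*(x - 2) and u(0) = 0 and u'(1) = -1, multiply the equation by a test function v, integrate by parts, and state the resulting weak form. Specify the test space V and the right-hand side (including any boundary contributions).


V = {v ∈ H^1(0, 1) : v(0) = 0} (test functions vanish at x = 0 where u is specified); weak form: ∫_0^1 u'v' dx = ∫_0^1 (x*(x - 2)) v dx − v(1) for all v ∈ V.

Multiply both sides by a test function v and integrate from 0 to 1:
  ∫_0^1 −u''(x) v(x) dx = ∫_0^1 f(x) v(x) dx.
Integrate the LHS by parts once:
  ∫_0^1 −u'' v dx = −[u'(x) v(x)]_0^1 + ∫_0^1 u'(x) v'(x) dx.
Thus ∫_0^1 u'(x) v'(x) dx = ∫_0^1 f(x) v(x) dx + [u'(x) v(x)]_0^1.
Choose V so that boundary terms are either known or forced to vanish.
Mixed BC: u(0) = 0 (Dirichlet) and u'(1) = -1 (Neumann). Define V = {v ∈ H^1(0, 1) : v(0) = 0}. Then [u' v]_0^1 = u'(1)·v(1) − u'(0)·0 = − v(1).
Weak formulation: find u (satisfying any essential BC) such that ∫_0^1 u'(x) v'(x) dx = ∫_0^1 f v dx − v(1) for all v ∈ V (Dirichlet at 0 absorbed into V; Neumann datum at x = 1 contributes the boundary term).
Substituting f(x) = x*(x - 2), the right-hand side is ∫_0^1 (x*(x - 2)) v dx − v(1).


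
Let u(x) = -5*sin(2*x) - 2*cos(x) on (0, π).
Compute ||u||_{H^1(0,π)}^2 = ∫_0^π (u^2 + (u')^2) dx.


||u||_{H^1(0,π)}^2 = 160/3 + 133*π/2

u'(x) = 2*sin(x) - 10*cos(2*x).
Expand u² and (u')² and integrate term by term on (0, π), using: for integers n ≥ 1, ∫_0^π sin²(nx) dx = ∫_0^π cos²(nx) dx = π/2; for n ≠ n', ∫_0^π sin(nx)sin(n'x) dx = ∫_0^π cos(nx)cos(n'x) dx = 0; and by product-to-sum, ∫_0^π sin(nx)cos(n'x) dx = ½∫_0^π [sin((n+n')x) + sin((n−n')x)] dx, which is 0 when n+n' is even and 2n/(n²−n'²) when n+n' is odd (it need not vanish on (0, π)).
  u² squared terms: (-5)²·∫sin(2x)² dx = 25·π/2 = 25*π/2;  (-2)²·∫cos(x)² dx = 4·π/2 = 2*π.
  u² cross terms: 2·(-5)·(-2)·∫sin(2x)·cos(x) dx = 20·(4/3) = 80/3.
  So ∫_0^π u² dx = 25*π/2 + 2*π + 80/3 = 80/3 + 29*π/2.
  (u')² squared terms: (-10)²·∫cos(2x)² dx = 100·π/2 = 50*π;  (2)²·∫sin(x)² dx = 4·π/2 = 2*π.
  (u')² cross terms: 2·(-10)·(2)·∫cos(2x)·sin(x) dx = -40·(-2/3) = 80/3.
  So ∫_0^π (u')² dx = 50*π + 2*π + 80/3 = 80/3 + 52*π.
||u||_{H^1}^2 = (80/3 + 29*π/2) + (80/3 + 52*π) = 160/3 + 133*π/2.


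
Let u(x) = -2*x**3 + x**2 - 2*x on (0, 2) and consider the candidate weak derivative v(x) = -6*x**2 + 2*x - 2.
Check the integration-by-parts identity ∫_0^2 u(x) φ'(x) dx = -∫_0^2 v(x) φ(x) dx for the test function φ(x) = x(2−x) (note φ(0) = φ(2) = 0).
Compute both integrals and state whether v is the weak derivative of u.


LHS = 48/5, RHS = 48/5. Yes, v = u' weakly.

u(x) = -2*x**3 + x**2 - 2*x, classical derivative u'(x) = -6*x**2 + 2*x - 2.
φ(x) = x(2−x), so φ'(x) = 2 - 2*x.
Note φ(0) = φ(2) = 0, so the boundary term u·φ vanishes.
LHS = ∫_0^2 u(x) φ'(x) dx = ∫_0^2 (4*x^4 - 6*x^3 + 6*x^2 - 4*x) dx. Term by term:
  ∫_0^2 4*x^4 dx = 128/5;  ∫_0^2 -6*x^3 dx = -24;  ∫_0^2 6*x^2 dx = 16;
  ∫_0^2 -4*x dx = -8.
Sum: 128/5 − 24 + 16 − 8 = 48/5.
So LHS = 48/5.
∫_0^2 v(x) φ(x) dx = ∫_0^2 (6*x^4 - 14*x^3 + 6*x^2 - 4*x) dx. Term by term:
  ∫_0^2 6*x^4 dx = 192/5;  ∫_0^2 -14*x^3 dx = -56;  ∫_0^2 6*x^2 dx = 16;
  ∫_0^2 -4*x dx = -8.
Sum: 192/5 − 56 + 16 − 8 = -48/5.
So RHS = -∫_0^2 v(x) φ(x) dx = 48/5.
LHS = RHS, so the identity holds for this test φ.
Moreover u is smooth here and v(x) = u'(x) = -6*x**2 + 2*x - 2 pointwise, so the identity holds for every test function. Hence v is the weak derivative of u.


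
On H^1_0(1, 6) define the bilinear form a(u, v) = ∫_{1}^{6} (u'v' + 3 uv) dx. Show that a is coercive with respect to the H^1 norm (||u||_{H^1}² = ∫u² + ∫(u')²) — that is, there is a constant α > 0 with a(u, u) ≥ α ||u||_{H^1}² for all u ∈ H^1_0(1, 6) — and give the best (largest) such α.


α = 1

Coercivity of a(·,·) on H^1_0(1, 6) means a(u, u) ≥ α ||u||_{H^1}² for every u ∈ H^1_0.
The interval has length L = 5, and Poincaré/coercivity depend only on L. Here a(u, u) = ∫(u')² + (3)·∫u².
Here c = 3 ≥ 1, so a(u,u) = ∫(u')² + c∫u² ≥ ∫(u')² + ∫u² = ||u||_{H^1}², i.e. α = 1 works. No larger α is possible: a(u,u) ≥ α||u||_{H^1}² means (1−α)∫(u')² ≥ (α−c)∫u², and for the modes u_n = sin(nπ(x−x₀)/L) (x₀ the left endpoint) one has ∫u_n²/∫(u_n')² = (L/(nπ))² → 0, so a(u_n,u_n)/||u_n||_{H^1}² → 1. Hence the optimal constant is α = 1.
Therefore α = 1.


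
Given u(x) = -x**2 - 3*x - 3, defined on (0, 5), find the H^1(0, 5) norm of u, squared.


||u||_{H^1}^2 = 16915/6

The H^1 norm (squared) on an interval (0, L) is
  ||u||_{H^1}^2 = ∫_0^L u(x)^2 dx + ∫_0^L u'(x)^2 dx.
Compute u'(x) = -2*x - 3.
Then u(x)^2 = x**4 + 6*x**3 + 15*x**2 + 18*x + 9 and u'(x)^2 = 4*x**2 + 12*x + 9.
Integrate each monomial from 0 to 5 using ∫_0^5 c·x^n dx = c·5^(n+1)/(n+1):
  ∫_0^5 u(x)^2 dx = ∫_0^5 (x^4 + 6*x^3 + 15*x^2 + 18*x + 9) dx. Term by term:
    ∫_0^5 x^4 dx = 625;  ∫_0^5 6*x^3 dx = 1875/2;  ∫_0^5 15*x^2 dx = 625;
    ∫_0^5 18*x dx = 225;  ∫_0^5 9 dx = 45.
  Sum: 625 + 1875/2 + 625 + 225 + 45 = 4915/2.
  ∫_0^5 u'(x)^2 dx = ∫_0^5 (4*x^2 + 12*x + 9) dx. Term by term:
    ∫_0^5 4*x^2 dx = 500/3;  ∫_0^5 12*x dx = 150;  ∫_0^5 9 dx = 45.
  Sum: 500/3 + 150 + 45 = 1085/3.
Adding: ||u||_{H^1}^2 = 4915/2 + 1085/3 = 16915/6.


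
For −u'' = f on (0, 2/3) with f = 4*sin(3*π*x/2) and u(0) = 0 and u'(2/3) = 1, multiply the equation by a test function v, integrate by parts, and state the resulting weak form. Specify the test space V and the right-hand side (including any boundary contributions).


V = {v ∈ H^1(0, 2/3) : v(0) = 0} (test functions vanish at x = 0 where u is specified); weak form: ∫_0^2/3 u'v' dx = ∫_0^2/3 (4*sin(3*π*x/2)) v dx + v(2/3) for all v ∈ V.

Multiply both sides by a test function v and integrate from 0 to 2/3:
  ∫_0^2/3 −u''(x) v(x) dx = ∫_0^2/3 f(x) v(x) dx.
Integrate the LHS by parts once:
  ∫_0^2/3 −u'' v dx = −[u'(x) v(x)]_0^2/3 + ∫_0^2/3 u'(x) v'(x) dx.
Thus ∫_0^2/3 u'(x) v'(x) dx = ∫_0^2/3 f(x) v(x) dx + [u'(x) v(x)]_0^2/3.
Choose V so that boundary terms are either known or forced to vanish.
Mixed BC: u(0) = 0 (Dirichlet) and u'(2/3) = 1 (Neumann). Define V = {v ∈ H^1(0, 2/3) : v(0) = 0}. Then [u' v]_0^2/3 = u'(2/3)·v(2/3) − u'(0)·0 = v(2/3).
Weak formulation: find u (satisfying any essential BC) such that ∫_0^2/3 u'(x) v'(x) dx = ∫_0^2/3 f v dx + v(2/3) for all v ∈ V (Dirichlet at 0 absorbed into V; Neumann datum at x = 2/3 contributes the boundary term).
Substituting f(x) = 4*sin(3*π*x/2), the right-hand side is ∫_0^2/3 (4*sin(3*π*x/2)) v dx + v(2/3).


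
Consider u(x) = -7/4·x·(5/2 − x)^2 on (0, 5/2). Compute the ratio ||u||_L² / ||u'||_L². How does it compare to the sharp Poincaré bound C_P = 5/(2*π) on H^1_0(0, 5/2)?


||u||_L² / ||u'||_L² = 5*sqrt(14)/28 < C_P = 5/(2*π).

u(x) = -7/4·x·(5/2 − x)^2, so u'(x) = -21*x^2/4 + 35*x/2 - 175/16.
u(x) = -7/4·x·(5/2 − x)^2 vanishes at x = 0 and x = 5/2, so u ∈ H^1_0(0, 5/2). Differentiate via the product rule and integrate the resulting polynomials term by term.
  ∫_0^5/2 u² dx = ∫_0^5/2 (49*x^6/16 - 245*x^5/8 + 3675*x^4/32 - 6125*x^3/32 + 30625*x^2/256) dx. Term by term:
    ∫_0^5/2 49*x^6/16 dx = 546875/2048;  ∫_0^5/2 -245*x^5/8 dx = -3828125/3072;  ∫_0^5/2 3675*x^4/32 dx = 2296875/1024;
    ∫_0^5/2 -6125*x^3/32 dx = -3828125/2048;  ∫_0^5/2 30625*x^2/256 dx = 3828125/6144.
  Sum: 546875/2048 − 3828125/3072 + 2296875/1024 − 3828125/2048 + 3828125/6144 = 109375/6144.
  ∫_0^5/2 (u')² dx = ∫_0^5/2 (441*x^4/16 - 735*x^3/4 + 13475*x^2/32 - 6125*x/16 + 30625/256) dx. Term by term:
    ∫_0^5/2 441*x^4/16 dx = 275625/512;  ∫_0^5/2 -735*x^3/4 dx = -459375/256;  ∫_0^5/2 13475*x^2/32 dx = 1684375/768;
    ∫_0^5/2 -6125*x/16 dx = -153125/128;  ∫_0^5/2 30625/256 dx = 153125/512.
  Sum: 275625/512 − 459375/256 + 1684375/768 − 153125/128 + 153125/512 = 30625/768.
∫_0^5/2 u² dx = 109375/6144, so ||u||_L² = 125*sqrt(42)/192.
∫_0^5/2 (u')² dx = 30625/768, so ||u'||_L² = 175*sqrt(3)/48.
Ratio ||u||_L² / ||u'||_L² = 5*sqrt(14)/28.
Sharp Poincaré constant on H^1_0(0, 5/2) is C_P = L/π = 5/(2*π), achieved by sin(2*π/5·x).
A polynomial bump cannot attain the sharp Poincaré constant (only the first sine eigenfunction does), so the ratio is strictly less than C_P, consistent with ||u||_L² ≤ C_P ||u'||_L².


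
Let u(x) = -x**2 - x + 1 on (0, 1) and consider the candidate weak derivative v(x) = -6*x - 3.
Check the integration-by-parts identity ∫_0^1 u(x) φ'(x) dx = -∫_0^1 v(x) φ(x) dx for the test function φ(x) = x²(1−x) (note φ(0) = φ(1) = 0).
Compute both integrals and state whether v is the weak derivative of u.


LHS = 11/60, RHS = 11/20. No, v is not the weak derivative of u.

u(x) = -x**2 - x + 1, classical derivative u'(x) = -2*x - 1.
φ(x) = x²(1−x), so φ'(x) = x*(2 - 3*x).
Note φ(0) = φ(1) = 0, so the boundary term u·φ vanishes.
LHS = ∫_0^1 u(x) φ'(x) dx = ∫_0^1 (3*x^4 + x^3 - 5*x^2 + 2*x) dx. Term by term:
  ∫_0^1 3*x^4 dx = 3/5;  ∫_0^1 x^3 dx = 1/4;  ∫_0^1 -5*x^2 dx = -5/3;
  ∫_0^1 2*x dx = 1.
Sum: 3/5 + 1/4 − 5/3 + 1 = 11/60.
So LHS = 11/60.
∫_0^1 v(x) φ(x) dx = ∫_0^1 (6*x^4 - 3*x^3 - 3*x^2) dx. Term by term:
  ∫_0^1 6*x^4 dx = 6/5;  ∫_0^1 -3*x^3 dx = -3/4;  ∫_0^1 -3*x^2 dx = -1.
Sum: 6/5 − 3/4 − 1 = -11/20.
So RHS = -∫_0^1 v(x) φ(x) dx = 11/20.
LHS − RHS = -11/30 ≠ 0, so the identity fails.
(For a valid weak derivative the identity must hold for EVERY test function, in particular this one. The failure shows v is NOT the weak derivative of u.)
Correct weak derivative would be u'(x) = -2*x - 1.


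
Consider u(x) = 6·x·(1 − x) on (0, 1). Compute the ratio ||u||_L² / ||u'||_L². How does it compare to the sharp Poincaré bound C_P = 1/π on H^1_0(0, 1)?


||u||_L² / ||u'||_L² = sqrt(10)/10 < C_P = 1/π.

u(x) = 6·x·(1 − x), so u'(x) = 6 - 12*x.
u(x) = 6·x·(1 − x) vanishes at x = 0 and x = 1, so u ∈ H^1_0(0, 1). Differentiate via the product rule and integrate the resulting polynomials term by term.
  ∫_0^1 u² dx = ∫_0^1 (36*x^4 - 72*x^3 + 36*x^2) dx. Term by term:
    ∫_0^1 36*x^4 dx = 36/5;  ∫_0^1 -72*x^3 dx = -18;  ∫_0^1 36*x^2 dx = 12.
  Sum: 36/5 − 18 + 12 = 6/5.
  ∫_0^1 (u')² dx = ∫_0^1 (144*x^2 - 144*x + 36) dx. Term by term:
    ∫_0^1 144*x^2 dx = 48;  ∫_0^1 -144*x dx = -72;  ∫_0^1 36 dx = 36.
  Sum: 48 − 72 + 36 = 12.
∫_0^1 u² dx = 6/5, so ||u||_L² = sqrt(30)/5.
∫_0^1 (u')² dx = 12, so ||u'||_L² = 2*sqrt(3).
Ratio ||u||_L² / ||u'||_L² = sqrt(10)/10.
Sharp Poincaré constant on H^1_0(0, 1) is C_P = L/π = 1/π, achieved by sin(π·x).
A polynomial bump cannot attain the sharp Poincaré constant (only the first sine eigenfunction does), so the ratio is strictly less than C_P, consistent with ||u||_L² ≤ C_P ||u'||_L².


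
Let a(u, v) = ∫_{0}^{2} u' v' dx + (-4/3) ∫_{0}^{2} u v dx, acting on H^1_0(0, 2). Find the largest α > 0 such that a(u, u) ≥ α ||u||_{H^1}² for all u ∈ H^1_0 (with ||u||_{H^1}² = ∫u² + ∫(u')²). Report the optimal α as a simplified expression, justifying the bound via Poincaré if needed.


α = (-16/3 + π^2)/(4 + π^2)

Coercivity of a(·,·) on H^1_0(0, 2) means a(u, u) ≥ α ||u||_{H^1}² for every u ∈ H^1_0.
The interval has length L = 2, and Poincaré/coercivity depend only on L. Here a(u, u) = ∫(u')² + (-4/3)·∫u².
Here c = -4/3 < 0 with |c| < (π/L)² = π^2/4, so coercivity still holds. The condition a(u,u) ≥ α||u||_{H^1}² reads (1−α)∫(u')² ≥ (α−c)∫u². Any admissible α is ≤ 1 (rapidly oscillating u have ∫u²/∫(u')² → 0), and α = 1 would force 0 ≥ (1−c)∫u², impossible since c < 1; so 1−α > 0. By the sharp Poincaré inequality on H^1_0 of an interval of length L, ∫(u')² ≥ (π/L)²∫u² with equality for the first sine mode sin(π(x−x₀)/L) (x₀ the left endpoint), so the inequality holds for all u iff (1−α)(π/L)² ≥ α − c, i.e. α ≤ ((π/L)² + c)/((π/L)² + 1) = (1 + c(L/π)²)/(1 + (L/π)²). (Direct route, valid since c ≤ 0: Poincaré gives c∫u² ≥ c(L/π)²∫(u')², so a(u,u) ≥ (1 + c(L/π)²)∫(u')², while ||u||_{H^1}² ≤ (1 + (L/π)²)∫(u')²; dividing yields the same α.) With (π/L)² = π^2/4 and c = -4/3, the largest admissible constant is α = ((π/L)² + c)/((π/L)² + 1).
Simplifying, α = (-16/3 + π^2)/(4 + π^2).


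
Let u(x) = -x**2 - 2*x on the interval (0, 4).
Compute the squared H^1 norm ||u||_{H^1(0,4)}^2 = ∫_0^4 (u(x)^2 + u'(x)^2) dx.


||u||_{H^1}^2 = 10672/15

The H^1 norm (squared) on an interval (0, L) is
  ||u||_{H^1}^2 = ∫_0^L u(x)^2 dx + ∫_0^L u'(x)^2 dx.
Compute u'(x) = -2*x - 2.
Then u(x)^2 = x**4 + 4*x**3 + 4*x**2 and u'(x)^2 = 4*x**2 + 8*x + 4.
Integrate each monomial from 0 to 4 using ∫_0^4 c·x^n dx = c·4^(n+1)/(n+1):
  ∫_0^4 u(x)^2 dx = ∫_0^4 (x^4 + 4*x^3 + 4*x^2) dx. Term by term:
    ∫_0^4 x^4 dx = 1024/5;  ∫_0^4 4*x^3 dx = 256;  ∫_0^4 4*x^2 dx = 256/3.
  Sum: 1024/5 + 256 + 256/3 = 8192/15.
  ∫_0^4 u'(x)^2 dx = ∫_0^4 (4*x^2 + 8*x + 4) dx. Term by term:
    ∫_0^4 4*x^2 dx = 256/3;  ∫_0^4 8*x dx = 64;  ∫_0^4 4 dx = 16.
  Sum: 256/3 + 64 + 16 = 496/3.
Adding: ||u||_{H^1}^2 = 8192/15 + 496/3 = 10672/15.


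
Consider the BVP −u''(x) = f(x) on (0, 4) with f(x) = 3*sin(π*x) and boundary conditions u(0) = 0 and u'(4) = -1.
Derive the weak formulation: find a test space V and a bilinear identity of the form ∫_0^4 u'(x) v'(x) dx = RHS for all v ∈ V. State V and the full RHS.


V = {v ∈ H^1(0, 4) : v(0) = 0} (test functions vanish at x = 0 where u is specified); weak form: ∫_0^4 u'v' dx = ∫_0^4 (3*sin(π*x)) v dx − v(4) for all v ∈ V.

Multiply both sides by a test function v and integrate from 0 to 4:
  ∫_0^4 −u''(x) v(x) dx = ∫_0^4 f(x) v(x) dx.
Integrate the LHS by parts once:
  ∫_0^4 −u'' v dx = −[u'(x) v(x)]_0^4 + ∫_0^4 u'(x) v'(x) dx.
Thus ∫_0^4 u'(x) v'(x) dx = ∫_0^4 f(x) v(x) dx + [u'(x) v(x)]_0^4.
Choose V so that boundary terms are either known or forced to vanish.
Mixed BC: u(0) = 0 (Dirichlet) and u'(4) = -1 (Neumann). Define V = {v ∈ H^1(0, 4) : v(0) = 0}. Then [u' v]_0^4 = u'(4)·v(4) − u'(0)·0 = − v(4).
Weak formulation: find u (satisfying any essential BC) such that ∫_0^4 u'(x) v'(x) dx = ∫_0^4 f v dx − v(4) for all v ∈ V (Dirichlet at 0 absorbed into V; Neumann datum at x = 4 contributes the boundary term).
Substituting f(x) = 3*sin(π*x), the right-hand side is ∫_0^4 (3*sin(π*x)) v dx − v(4).


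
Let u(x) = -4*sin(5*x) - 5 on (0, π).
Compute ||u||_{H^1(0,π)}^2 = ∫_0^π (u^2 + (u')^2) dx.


||u||_{H^1(0,π)}^2 = 16 + 233*π

u'(x) = -20*cos(5*x).
Expand u² and (u')² and integrate term by term on (0, π), using: for integers n ≥ 1, ∫_0^π sin²(nx) dx = ∫_0^π cos²(nx) dx = π/2; for n ≠ n', ∫_0^π sin(nx)sin(n'x) dx = ∫_0^π cos(nx)cos(n'x) dx = 0; and by product-to-sum, ∫_0^π sin(nx)cos(n'x) dx = ½∫_0^π [sin((n+n')x) + sin((n−n')x)] dx, which is 0 when n+n' is even and 2n/(n²−n'²) when n+n' is odd (it need not vanish on (0, π)). For the constant mode: ∫_0^π 1 dx = π, ∫_0^π cos(nx) dx = 0, ∫_0^π sin(nx) dx = (1−(−1)^n)/n.
  u² squared terms: (-5)²·∫1 dx = 25·π = 25*π;  (-4)²·∫sin(5x)² dx = 16·π/2 = 8*π.
  u² cross terms: 2·(-5)·(-4)·∫1·sin(5x) dx = 40·(2/5) = 16.
  So ∫_0^π u² dx = 25*π + 8*π + 16 = 16 + 33*π.
  (u')² squared terms: (-20)²·∫cos(5x)² dx = 400·π/2 = 200*π.
  So ∫_0^π (u')² dx = 200*π.
||u||_{H^1}^2 = (16 + 33*π) + (200*π) = 16 + 233*π.


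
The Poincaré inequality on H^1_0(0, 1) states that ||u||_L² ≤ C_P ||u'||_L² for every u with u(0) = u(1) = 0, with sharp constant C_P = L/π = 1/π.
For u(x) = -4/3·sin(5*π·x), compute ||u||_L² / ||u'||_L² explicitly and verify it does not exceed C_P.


||u||_L² / ||u'||_L² = 1/(5*π) < C_P = 1/π.

u(x) = -4/3·sin(5*π·x), so u'(x) = -20*π*cos(5*π*x)/3.
Writing u(x) = A·sin(kπx/L) with A = -4/3 and k = 5, use ∫_0^L sin²(kπx/L) dx = L/2 and ∫_0^L cos²(kπx/L) dx = L/2.
u² = 16/9·sin²(5*π·x) and (u')² = 400*π^2/9·cos²(5*π·x), and each of sin², cos² integrates to L/2 = 1/2 over (0, 1).
∫_0^1 u² dx = 8/9, so ||u||_L² = 2*sqrt(2)/3.
∫_0^1 (u')² dx = 200*π^2/9, so ||u'||_L² = 10*sqrt(2)*π/3.
Ratio ||u||_L² / ||u'||_L² = 1/(5*π).
Sharp Poincaré constant on H^1_0(0, 1) is C_P = L/π = 1/π, achieved by sin(π·x).
This is the k = 5 harmonic; the ratio L/(kπ) is strictly less than C_P = L/π, consistent with the sharp inequality ||u||_L² ≤ C_P ||u'||_L².


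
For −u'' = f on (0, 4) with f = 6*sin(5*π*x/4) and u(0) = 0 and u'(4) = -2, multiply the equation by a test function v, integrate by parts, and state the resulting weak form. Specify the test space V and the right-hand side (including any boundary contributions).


V = {v ∈ H^1(0, 4) : v(0) = 0} (test functions vanish at x = 0 where u is specified); weak form: ∫_0^4 u'v' dx = ∫_0^4 (6*sin(5*π*x/4)) v dx − 2·v(4) for all v ∈ V.

Multiply both sides by a test function v and integrate from 0 to 4:
  ∫_0^4 −u''(x) v(x) dx = ∫_0^4 f(x) v(x) dx.
Integrate the LHS by parts once:
  ∫_0^4 −u'' v dx = −[u'(x) v(x)]_0^4 + ∫_0^4 u'(x) v'(x) dx.
Thus ∫_0^4 u'(x) v'(x) dx = ∫_0^4 f(x) v(x) dx + [u'(x) v(x)]_0^4.
Choose V so that boundary terms are either known or forced to vanish.
Mixed BC: u(0) = 0 (Dirichlet) and u'(4) = -2 (Neumann). Define V = {v ∈ H^1(0, 4) : v(0) = 0}. Then [u' v]_0^4 = u'(4)·v(4) − u'(0)·0 = − 2·v(4).
Weak formulation: find u (satisfying any essential BC) such that ∫_0^4 u'(x) v'(x) dx = ∫_0^4 f v dx − 2·v(4) for all v ∈ V (Dirichlet at 0 absorbed into V; Neumann datum at x = 4 contributes the boundary term).
Substituting f(x) = 6*sin(5*π*x/4), the right-hand side is ∫_0^4 (6*sin(5*π*x/4)) v dx − 2·v(4).


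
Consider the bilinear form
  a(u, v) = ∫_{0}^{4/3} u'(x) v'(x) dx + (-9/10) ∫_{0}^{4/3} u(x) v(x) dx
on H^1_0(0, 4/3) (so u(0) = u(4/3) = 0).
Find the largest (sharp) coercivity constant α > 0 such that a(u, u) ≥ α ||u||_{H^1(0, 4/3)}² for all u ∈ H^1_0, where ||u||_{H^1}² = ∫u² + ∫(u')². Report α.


α = 9*(-8 + 5*π^2)/(5*(16 + 9*π^2))

Coercivity of a(·,·) on H^1_0(0, 4/3) means a(u, u) ≥ α ||u||_{H^1}² for every u ∈ H^1_0.
The interval has length L = 4/3, and Poincaré/coercivity depend only on L. Here a(u, u) = ∫(u')² + (-9/10)·∫u².
Here c = -9/10 < 0 with |c| < (π/L)² = 9*π^2/16, so coercivity still holds. The condition a(u,u) ≥ α||u||_{H^1}² reads (1−α)∫(u')² ≥ (α−c)∫u². Any admissible α is ≤ 1 (rapidly oscillating u have ∫u²/∫(u')² → 0), and α = 1 would force 0 ≥ (1−c)∫u², impossible since c < 1; so 1−α > 0. By the sharp Poincaré inequality on H^1_0 of an interval of length L, ∫(u')² ≥ (π/L)²∫u² with equality for the first sine mode sin(π(x−x₀)/L) (x₀ the left endpoint), so the inequality holds for all u iff (1−α)(π/L)² ≥ α − c, i.e. α ≤ ((π/L)² + c)/((π/L)² + 1) = (1 + c(L/π)²)/(1 + (L/π)²). (Direct route, valid since c ≤ 0: Poincaré gives c∫u² ≥ c(L/π)²∫(u')², so a(u,u) ≥ (1 + c(L/π)²)∫(u')², while ||u||_{H^1}² ≤ (1 + (L/π)²)∫(u')²; dividing yields the same α.) With (π/L)² = 9*π^2/16 and c = -9/10, the largest admissible constant is α = ((π/L)² + c)/((π/L)² + 1).
Simplifying, α = 9*(-8 + 5*π^2)/(5*(16 + 9*π^2)).


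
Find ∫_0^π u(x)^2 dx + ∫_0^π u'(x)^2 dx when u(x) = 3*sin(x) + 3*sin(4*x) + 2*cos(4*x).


||u||_{H^1(0,π)}^2 = -136/5 + 239*π/2

u'(x) = -8*sin(4*x) + 3*cos(x) + 12*cos(4*x).
Expand u² and (u')² and integrate term by term on (0, π), using: for integers n ≥ 1, ∫_0^π sin²(nx) dx = ∫_0^π cos²(nx) dx = π/2; for n ≠ n', ∫_0^π sin(nx)sin(n'x) dx = ∫_0^π cos(nx)cos(n'x) dx = 0; and by product-to-sum, ∫_0^π sin(nx)cos(n'x) dx = ½∫_0^π [sin((n+n')x) + sin((n−n')x)] dx, which is 0 when n+n' is even and 2n/(n²−n'²) when n+n' is odd (it need not vanish on (0, π)).
  u² squared terms: (2)²·∫cos(4x)² dx = 4·π/2 = 2*π;  (3)²·∫sin(x)² dx = 9·π/2 = 9*π/2;  (3)²·∫sin(4x)² dx = 9·π/2 = 9*π/2.
  u² cross terms: 2·(2)·(3)·∫cos(4x)·sin(x) dx = 12·(-2/15) = -8/5;  2·(2)·(3)·∫cos(4x)·sin(4x) dx = 12·(0) = 0;  2·(3)·(3)·∫sin(x)·sin(4x) dx = 18·(0) = 0.
  So ∫_0^π u² dx = 2*π + 9*π/2 + 9*π/2 − 8/5 + 0 + 0 = -8/5 + 11*π.
  (u')² squared terms: (-8)²·∫sin(4x)² dx = 64·π/2 = 32*π;  (3)²·∫cos(x)² dx = 9·π/2 = 9*π/2;  (12)²·∫cos(4x)² dx = 144·π/2 = 72*π.
  (u')² cross terms: 2·(-8)·(3)·∫sin(4x)·cos(x) dx = -48·(8/15) = -128/5;  2·(-8)·(12)·∫sin(4x)·cos(4x) dx = -192·(0) = 0;  2·(3)·(12)·∫cos(x)·cos(4x) dx = 72·(0) = 0.
  So ∫_0^π (u')² dx = 32*π + 9*π/2 + 72*π − 128/5 + 0 + 0 = -128/5 + 217*π/2.
||u||_{H^1}^2 = (-8/5 + 11*π) + (-128/5 + 217*π/2) = -136/5 + 239*π/2.


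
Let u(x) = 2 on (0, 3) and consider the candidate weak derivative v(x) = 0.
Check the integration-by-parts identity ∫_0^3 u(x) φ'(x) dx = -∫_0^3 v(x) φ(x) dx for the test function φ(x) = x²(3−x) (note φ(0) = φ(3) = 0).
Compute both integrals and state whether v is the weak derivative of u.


LHS = 0, RHS = 0. Yes, v = u' weakly.

u(x) = 2, classical derivative u'(x) = 0.
φ(x) = x²(3−x), so φ'(x) = 3*x*(2 - x).
Note φ(0) = φ(3) = 0, so the boundary term u·φ vanishes.
LHS = ∫_0^3 u(x) φ'(x) dx = ∫_0^3 (-6*x^2 + 12*x) dx. Term by term:
  ∫_0^3 -6*x^2 dx = -54;  ∫_0^3 12*x dx = 54.
Sum: -54 + 54 = 0.
So LHS = 0.
∫_0^3 v(x) φ(x) dx = ∫_0^3 (0) dx. Term by term:
  ∫_0^3 0 dx = 0.
So RHS = -∫_0^3 v(x) φ(x) dx = 0.
LHS = RHS, so the identity holds for this test φ.
Moreover u is smooth here and v(x) = u'(x) = 0 pointwise, so the identity holds for every test function. Hence v is the weak derivative of u.
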